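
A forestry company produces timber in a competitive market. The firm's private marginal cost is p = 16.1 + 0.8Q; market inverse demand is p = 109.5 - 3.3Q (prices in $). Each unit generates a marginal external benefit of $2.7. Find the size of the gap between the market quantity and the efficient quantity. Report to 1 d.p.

Market equilibrium (private): 16.1 + 0.8Q = 109.5 - 3.3Q → Q_m = 22.7805.
Social marginal cost = private MC − MEB = 13.4 + 0.8Q.
Set SMC = demand: 13.4 + 0.8Q = 109.5 - 3.3Q → Q* = 23.4390.
Gap = |22.7805 − 23.4390| = 0.6585.

0.7 units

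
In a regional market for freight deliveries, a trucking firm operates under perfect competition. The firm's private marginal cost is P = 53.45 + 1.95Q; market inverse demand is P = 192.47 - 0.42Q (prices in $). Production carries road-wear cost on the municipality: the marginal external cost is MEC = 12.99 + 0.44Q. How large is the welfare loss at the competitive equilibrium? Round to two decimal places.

DWL = $267.87

Market equilibrium (private): 53.45 + 1.95Q = 192.47 - 0.42Q → Q_m = 58.6582.
Social marginal cost = private MC + MEC = 66.44 + 2.39Q.
Set SMC = demand: 66.44 + 2.39Q = 192.47 - 0.42Q → Q* = 44.8505.
Height of the DWL triangle at Q_m is SMC(Q_m) − demand(Q_m) = MEC(Q_m) = 38.7996.
DWL = ½ × 13.8077 × 38.7996 = 267.8666.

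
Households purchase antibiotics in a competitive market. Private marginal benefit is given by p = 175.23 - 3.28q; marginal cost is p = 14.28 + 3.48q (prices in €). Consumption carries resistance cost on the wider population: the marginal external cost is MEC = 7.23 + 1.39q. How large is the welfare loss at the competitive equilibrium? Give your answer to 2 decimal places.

DWL = €99.76

Market equilibrium (private): 14.28 + 3.48q = 175.23 - 3.28q → q_m = 23.8092.
Social marginal benefit = demand − MEC = 168.00 - 4.67q.
Set SMB = MC: 168.00 - 4.67q = 14.28 + 3.48q → q* = 18.8613.
Between q* and q_m the wedge MC − SMB runs linearly from 0 to MEC(q_m), so the loss is a triangle.
DWL = ½ × 4.9479 × 40.3247 = 99.7613.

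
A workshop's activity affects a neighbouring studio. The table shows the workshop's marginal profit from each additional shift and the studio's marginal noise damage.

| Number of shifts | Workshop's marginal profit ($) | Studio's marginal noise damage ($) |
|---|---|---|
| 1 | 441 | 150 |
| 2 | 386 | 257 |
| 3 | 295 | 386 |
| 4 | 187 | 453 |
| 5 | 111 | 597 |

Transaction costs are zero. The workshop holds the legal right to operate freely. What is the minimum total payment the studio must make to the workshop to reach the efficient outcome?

Left alone the workshop would choose level 5 (marginal profit stays positive).
Efficient level: k* = 2 (marginal profit ≥ marginal noise damage through 2).
The studio must at least cover the workshop's forgone profit from cutting 5→2: 295 + 187 + 111 = 593.

$593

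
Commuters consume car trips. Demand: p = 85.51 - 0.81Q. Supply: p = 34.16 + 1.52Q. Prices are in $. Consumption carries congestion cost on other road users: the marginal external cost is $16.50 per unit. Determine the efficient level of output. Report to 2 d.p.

Q* = 14.96

Social marginal benefit = demand − MEC = 69.01 - 0.81Q.
Set SMB = MC: 69.01 - 0.81Q = 34.16 + 1.52Q → Q* = 14.9571.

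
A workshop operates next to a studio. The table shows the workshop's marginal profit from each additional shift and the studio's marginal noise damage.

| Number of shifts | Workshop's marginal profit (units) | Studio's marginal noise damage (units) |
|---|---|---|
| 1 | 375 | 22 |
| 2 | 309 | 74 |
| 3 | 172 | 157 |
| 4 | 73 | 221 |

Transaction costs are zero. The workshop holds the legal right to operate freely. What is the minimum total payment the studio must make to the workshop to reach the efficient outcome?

73

Left alone the workshop would choose level 4 (marginal profit stays positive).
Efficient level: k* = 3 (marginal profit ≥ marginal noise damage through 3).
The studio must at least cover the workshop's forgone profit from cutting 4→3: 73 = 73.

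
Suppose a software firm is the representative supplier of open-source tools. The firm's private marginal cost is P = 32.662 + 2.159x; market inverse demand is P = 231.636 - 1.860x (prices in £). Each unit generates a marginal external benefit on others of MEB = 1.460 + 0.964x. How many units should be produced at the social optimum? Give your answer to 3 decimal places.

Social marginal cost = private MC − MEB = 31.202 + 1.195x.
Set SMC = demand: 31.202 + 1.195x = 231.636 - 1.860x → x* = 65.6085.

x* = 65.609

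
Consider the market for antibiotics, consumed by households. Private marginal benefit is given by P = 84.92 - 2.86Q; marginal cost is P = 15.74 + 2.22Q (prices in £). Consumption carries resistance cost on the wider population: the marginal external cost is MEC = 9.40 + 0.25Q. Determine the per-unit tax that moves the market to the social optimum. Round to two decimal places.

tax = £12.20 per unit

Social marginal benefit = demand − MEC = 75.52 - 3.11Q.
Set SMB = MC: 75.52 - 3.11Q = 15.74 + 2.22Q → Q* = 11.2158.
The Pigouvian tax equals MEC at Q*: 9.40 + 0.25×11.2158 = 12.2040.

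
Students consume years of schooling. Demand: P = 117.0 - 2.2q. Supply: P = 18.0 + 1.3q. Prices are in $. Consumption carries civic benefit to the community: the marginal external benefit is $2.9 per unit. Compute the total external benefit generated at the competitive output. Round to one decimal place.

Market equilibrium (private): 18.0 + 1.3q = 117.0 - 2.2q → q_m = 28.2857.
Total external benefit = MEB × q_m = 2.9 × 28.2857 = 82.0285.

$82.0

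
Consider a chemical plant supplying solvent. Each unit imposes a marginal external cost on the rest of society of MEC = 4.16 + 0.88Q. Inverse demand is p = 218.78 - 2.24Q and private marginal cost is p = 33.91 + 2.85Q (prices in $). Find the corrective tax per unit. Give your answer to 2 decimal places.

Social marginal cost = private MC + MEC = 38.07 + 3.73Q.
Set SMC = demand: 38.07 + 3.73Q = 218.78 - 2.24Q → Q* = 30.2697.
The Pigouvian tax equals MEC at Q*: 4.16 + 0.88×30.2697 = 30.7973.

tax = $30.80 per unit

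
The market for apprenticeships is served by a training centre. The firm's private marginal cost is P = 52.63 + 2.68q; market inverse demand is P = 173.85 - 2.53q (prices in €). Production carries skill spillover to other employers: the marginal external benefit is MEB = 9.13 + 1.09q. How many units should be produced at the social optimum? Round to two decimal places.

Social marginal cost = private MC − MEB = 43.50 + 1.59q.
Set SMC = demand: 43.50 + 1.59q = 173.85 - 2.53q → q* = 31.6383.

q* = 31.64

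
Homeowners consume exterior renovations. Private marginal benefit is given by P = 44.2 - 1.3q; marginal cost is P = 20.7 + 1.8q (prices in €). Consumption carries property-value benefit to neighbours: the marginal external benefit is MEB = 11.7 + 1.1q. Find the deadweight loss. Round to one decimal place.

DWL = €100.4

Market equilibrium (private): 20.7 + 1.8q = 44.2 - 1.3q → q_m = 7.5806.
Social marginal benefit = demand + MEB = 55.9 - 0.2q.
Set SMB = MC: 55.9 - 0.2q = 20.7 + 1.8q → q* = 17.6000.
The loss is the area between SMB and MC from q* to q_m; with linear curves that's a triangle of height MEB(q_m).
DWL = ½ × 10.0194 × 20.0387 = 100.3879.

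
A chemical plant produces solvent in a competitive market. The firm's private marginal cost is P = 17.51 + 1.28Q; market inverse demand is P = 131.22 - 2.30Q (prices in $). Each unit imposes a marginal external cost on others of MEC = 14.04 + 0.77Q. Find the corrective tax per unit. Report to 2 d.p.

Social marginal cost = private MC + MEC = 31.55 + 2.05Q.
Set SMC = demand: 31.55 + 2.05Q = 131.22 - 2.30Q → Q* = 22.9126.
The Pigouvian tax equals MEC at Q*: 14.04 + 0.77×22.9126 = 31.6827.

tax = $31.68 per unit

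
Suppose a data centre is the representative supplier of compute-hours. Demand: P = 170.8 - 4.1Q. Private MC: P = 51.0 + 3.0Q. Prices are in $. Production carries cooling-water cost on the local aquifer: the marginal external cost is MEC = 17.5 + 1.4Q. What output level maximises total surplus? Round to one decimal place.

Social marginal cost = private MC + MEC = 68.5 + 4.4Q.
Set SMC = demand: 68.5 + 4.4Q = 170.8 - 4.1Q → Q* = 12.0353.

Q* = 12.0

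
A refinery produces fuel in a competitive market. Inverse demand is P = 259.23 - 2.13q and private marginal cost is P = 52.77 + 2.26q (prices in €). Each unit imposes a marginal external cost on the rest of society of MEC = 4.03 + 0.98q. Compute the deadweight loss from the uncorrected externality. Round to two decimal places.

Market equilibrium (private): 52.77 + 2.26q = 259.23 - 2.13q → q_m = 47.0296.
Social marginal cost = private MC + MEC = 56.80 + 3.24q.
Set SMC = demand: 56.80 + 3.24q = 259.23 - 2.13q → q* = 37.6965.
The loss is the area between SMC and demand from q* to q_m; with linear curves that's a triangle of height MEC(q_m).
DWL = ½ × 9.3331 × 50.1190 = 233.8828.

DWL = €233.88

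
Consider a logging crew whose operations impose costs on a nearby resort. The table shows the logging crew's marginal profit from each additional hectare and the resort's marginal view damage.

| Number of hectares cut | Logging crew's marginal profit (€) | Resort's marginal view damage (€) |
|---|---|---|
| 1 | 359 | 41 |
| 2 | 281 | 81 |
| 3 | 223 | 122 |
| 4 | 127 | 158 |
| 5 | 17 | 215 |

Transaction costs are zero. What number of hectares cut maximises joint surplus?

3

Bargaining reaches the level where marginal profit last exceeds marginal view damage.
That holds through level 3 (223 ≥ 122) but not at 4 (127 < 158).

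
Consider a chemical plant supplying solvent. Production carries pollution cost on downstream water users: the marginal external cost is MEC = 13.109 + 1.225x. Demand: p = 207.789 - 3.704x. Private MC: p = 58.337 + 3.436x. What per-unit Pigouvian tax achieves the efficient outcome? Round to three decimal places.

Social marginal cost = private MC + MEC = 71.446 + 4.661x.
Set SMC = demand: 71.446 + 4.661x = 207.789 - 3.704x → x* = 16.2992.
The Pigouvian tax equals MEC at x*: 13.109 + 1.225×16.2992 = 33.0755.

tax = 33.076 per unit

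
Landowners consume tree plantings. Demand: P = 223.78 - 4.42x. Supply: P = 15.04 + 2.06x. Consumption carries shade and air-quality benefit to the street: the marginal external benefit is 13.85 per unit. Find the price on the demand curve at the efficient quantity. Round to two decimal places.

Social marginal benefit = demand + MEB = 237.63 - 4.42x.
Set SMB = MC: 237.63 - 4.42x = 15.04 + 2.06x → x* = 34.3503.
Consumer price on the demand curve at x*: 223.78 − 4.42×34.3503 = 71.9517.

P = 71.95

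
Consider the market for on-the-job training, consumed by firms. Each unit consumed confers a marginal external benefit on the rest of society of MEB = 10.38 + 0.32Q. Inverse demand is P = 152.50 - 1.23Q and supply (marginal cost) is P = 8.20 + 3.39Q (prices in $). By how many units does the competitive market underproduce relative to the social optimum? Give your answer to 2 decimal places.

Market equilibrium (private): 8.20 + 3.39Q = 152.50 - 1.23Q → Q_m = 31.2338.
Social marginal benefit = demand + MEB = 162.88 - 0.91Q.
Set SMB = MC: 162.88 - 0.91Q = 8.20 + 3.39Q → Q* = 35.9721.
Gap = |31.2338 − 35.9721| = 4.7383.

4.74 units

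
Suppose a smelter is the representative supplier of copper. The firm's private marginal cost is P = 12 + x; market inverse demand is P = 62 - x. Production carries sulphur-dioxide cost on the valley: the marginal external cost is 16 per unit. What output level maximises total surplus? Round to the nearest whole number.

Social marginal cost = private MC + MEC = 28 + x.
Set SMC = demand: 28 + x = 62 - x → x* = 17.0000.

x* = 17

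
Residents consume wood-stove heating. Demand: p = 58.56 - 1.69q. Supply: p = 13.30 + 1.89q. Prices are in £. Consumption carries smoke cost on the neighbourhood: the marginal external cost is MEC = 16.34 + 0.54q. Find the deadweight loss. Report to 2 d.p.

Market equilibrium (private): 13.30 + 1.89q = 58.56 - 1.69q → q_m = 12.6425.
Social marginal benefit = demand − MEC = 42.22 - 2.23q.
Set SMB = MC: 42.22 - 2.23q = 13.30 + 1.89q → q* = 7.0194.
The welfare-loss triangle has base |q_m − q*| and height MEC(q_m) (the vertical gap between SMB and MC is zero at q* and MEC at q_m).
DWL = ½ × 5.6231 × 23.1669 = 65.1349.

DWL = £65.13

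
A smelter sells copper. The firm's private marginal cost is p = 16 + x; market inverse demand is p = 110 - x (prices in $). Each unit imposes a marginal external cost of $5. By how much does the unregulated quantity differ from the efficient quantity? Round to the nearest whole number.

3 units

Market equilibrium (private): 16 + x = 110 - x → x_m = 47.0000.
Social marginal cost = private MC + MEC = 21 + x.
Set SMC = demand: 21 + x = 110 - x → x* = 44.5000.
Gap = |47.0000 − 44.5000| = 2.5000.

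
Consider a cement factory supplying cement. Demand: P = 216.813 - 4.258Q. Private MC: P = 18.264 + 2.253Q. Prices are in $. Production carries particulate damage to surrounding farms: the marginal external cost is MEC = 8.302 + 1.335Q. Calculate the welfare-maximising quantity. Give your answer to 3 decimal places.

Q* = 24.248

Social marginal cost = private MC + MEC = 26.566 + 3.588Q.
Set SMC = demand: 26.566 + 3.588Q = 216.813 - 4.258Q → Q* = 24.2476.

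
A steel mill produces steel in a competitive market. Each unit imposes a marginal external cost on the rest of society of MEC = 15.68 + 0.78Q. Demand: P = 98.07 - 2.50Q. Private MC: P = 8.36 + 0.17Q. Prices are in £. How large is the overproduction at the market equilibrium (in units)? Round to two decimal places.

Market equilibrium (private): 8.36 + 0.17Q = 98.07 - 2.50Q → Q_m = 33.5993.
Social marginal cost = private MC + MEC = 24.04 + 0.95Q.
Set SMC = demand: 24.04 + 0.95Q = 98.07 - 2.50Q → Q* = 21.4580.
Gap = |33.5993 − 21.4580| = 12.1413.

12.14 units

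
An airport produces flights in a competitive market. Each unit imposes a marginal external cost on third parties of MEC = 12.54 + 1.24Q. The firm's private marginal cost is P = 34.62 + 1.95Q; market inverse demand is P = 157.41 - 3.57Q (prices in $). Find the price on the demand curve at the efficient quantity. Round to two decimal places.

Social marginal cost = private MC + MEC = 47.16 + 3.19Q.
Set SMC = demand: 47.16 + 3.19Q = 157.41 - 3.57Q → Q* = 16.3092.
Consumer price on the demand curve at Q*: 157.41 − 3.57×16.3092 = 99.1862.

P = $99.19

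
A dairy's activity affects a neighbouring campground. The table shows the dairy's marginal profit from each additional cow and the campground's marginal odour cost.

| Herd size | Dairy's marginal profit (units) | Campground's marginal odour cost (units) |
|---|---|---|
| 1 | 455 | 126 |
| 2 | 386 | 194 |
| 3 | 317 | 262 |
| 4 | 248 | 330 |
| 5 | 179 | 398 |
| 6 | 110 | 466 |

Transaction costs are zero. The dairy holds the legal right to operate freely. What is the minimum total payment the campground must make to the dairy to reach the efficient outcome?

537

Left alone the dairy would choose level 6 (marginal profit stays positive).
Efficient level: k* = 3 (marginal profit ≥ marginal odour cost through 3).
The campground must at least cover the dairy's forgone profit from cutting 6→3: 248 + 179 + 110 = 537.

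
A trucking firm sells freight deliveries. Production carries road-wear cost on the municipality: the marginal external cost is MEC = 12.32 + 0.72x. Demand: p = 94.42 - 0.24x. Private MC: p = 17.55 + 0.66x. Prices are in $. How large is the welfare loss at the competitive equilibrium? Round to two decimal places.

DWL = $1681.73

Market equilibrium (private): 17.55 + 0.66x = 94.42 - 0.24x → x_m = 85.4111.
Social marginal cost = private MC + MEC = 29.87 + 1.38x.
Set SMC = demand: 29.87 + 1.38x = 94.42 - 0.24x → x* = 39.8457.
The welfare-loss triangle has base |x_m − x*| and height MEC(x_m) (the vertical gap between SMC and demand is zero at x* and MEC at x_m).
DWL = ½ × 45.5654 × 73.8160 = 1681.7278.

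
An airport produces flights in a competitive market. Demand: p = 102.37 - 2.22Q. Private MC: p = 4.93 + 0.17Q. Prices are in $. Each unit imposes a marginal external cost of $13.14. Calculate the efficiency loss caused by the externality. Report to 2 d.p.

Market equilibrium (private): 4.93 + 0.17Q = 102.37 - 2.22Q → Q_m = 40.7699.
Social marginal cost = private MC + MEC = 18.07 + 0.17Q.
Set SMC = demand: 18.07 + 0.17Q = 102.37 - 2.22Q → Q* = 35.2720.
Height of the DWL triangle at Q_m is SMC(Q_m) − demand(Q_m) = MEC(Q_m) = 13.1400.
DWL = ½ × 5.4979 × 13.1400 = 36.1212.

DWL = $36.12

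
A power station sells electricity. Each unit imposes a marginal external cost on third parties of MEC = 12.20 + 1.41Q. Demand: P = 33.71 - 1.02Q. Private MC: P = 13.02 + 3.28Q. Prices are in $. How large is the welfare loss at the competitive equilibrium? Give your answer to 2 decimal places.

Market equilibrium (private): 13.02 + 3.28Q = 33.71 - 1.02Q → Q_m = 4.8116.
Social marginal cost = private MC + MEC = 25.22 + 4.69Q.
Set SMC = demand: 25.22 + 4.69Q = 33.71 - 1.02Q → Q* = 1.4869.
The loss is the area between SMC and demand from Q* to Q_m; with linear curves that's a triangle of height MEC(Q_m).
DWL = ½ × 3.3247 × 18.9844 = 31.5587.

DWL = $31.56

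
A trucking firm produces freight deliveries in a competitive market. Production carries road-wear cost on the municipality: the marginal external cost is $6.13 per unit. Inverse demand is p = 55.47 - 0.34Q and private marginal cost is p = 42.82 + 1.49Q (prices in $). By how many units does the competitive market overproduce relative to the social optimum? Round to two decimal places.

3.35 units

Market equilibrium (private): 42.82 + 1.49Q = 55.47 - 0.34Q → Q_m = 6.9126.
Social marginal cost = private MC + MEC = 48.95 + 1.49Q.
Set SMC = demand: 48.95 + 1.49Q = 55.47 - 0.34Q → Q* = 3.5628.
Gap = |6.9126 − 3.5628| = 3.3498.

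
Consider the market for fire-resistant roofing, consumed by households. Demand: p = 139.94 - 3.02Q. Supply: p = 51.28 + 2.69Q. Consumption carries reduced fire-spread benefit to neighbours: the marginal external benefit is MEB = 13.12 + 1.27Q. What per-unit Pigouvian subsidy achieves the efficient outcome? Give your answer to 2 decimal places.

subsidy = 42.23 per unit

Social marginal benefit = demand + MEB = 153.06 - 1.75Q.
Set SMB = MC: 153.06 - 1.75Q = 51.28 + 2.69Q → Q* = 22.9234.
The Pigouvian subsidy equals MEB at Q*: 13.12 + 1.27×22.9234 = 42.2327.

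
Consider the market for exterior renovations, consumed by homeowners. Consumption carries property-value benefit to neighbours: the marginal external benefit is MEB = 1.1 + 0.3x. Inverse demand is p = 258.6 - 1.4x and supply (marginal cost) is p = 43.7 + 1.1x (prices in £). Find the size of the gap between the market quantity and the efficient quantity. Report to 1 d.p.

12.2 units

Market equilibrium (private): 43.7 + 1.1x = 258.6 - 1.4x → x_m = 85.9600.
Social marginal benefit = demand + MEB = 259.7 - 1.1x.
Set SMB = MC: 259.7 - 1.1x = 43.7 + 1.1x → x* = 98.1818.
Gap = |85.9600 − 98.1818| = 12.2218.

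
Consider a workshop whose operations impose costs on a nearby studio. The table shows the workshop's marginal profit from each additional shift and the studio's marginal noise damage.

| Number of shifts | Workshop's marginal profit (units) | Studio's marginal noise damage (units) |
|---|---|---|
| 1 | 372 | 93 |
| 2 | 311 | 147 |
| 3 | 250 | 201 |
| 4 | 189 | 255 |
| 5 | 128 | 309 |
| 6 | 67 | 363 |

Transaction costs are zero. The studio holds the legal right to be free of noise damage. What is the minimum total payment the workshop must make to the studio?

441

Efficient level: marginal profit ≥ marginal noise damage through level 3, so k* = 3.
With the studio holding the right, the workshop must at least compensate total damage at k*: 93 + 147 + 201 = 441.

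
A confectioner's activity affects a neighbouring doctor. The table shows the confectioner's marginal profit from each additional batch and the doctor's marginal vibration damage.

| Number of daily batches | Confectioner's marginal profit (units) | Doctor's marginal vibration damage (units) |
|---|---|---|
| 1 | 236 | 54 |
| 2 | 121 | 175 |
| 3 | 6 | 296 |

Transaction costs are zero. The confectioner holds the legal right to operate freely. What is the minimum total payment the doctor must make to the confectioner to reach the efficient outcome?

Left alone the confectioner would choose level 3 (marginal profit stays positive).
Efficient level: k* = 1 (marginal profit ≥ marginal vibration damage through 1).
The doctor must at least cover the confectioner's forgone profit from cutting 3→1: 121 + 6 = 127.

127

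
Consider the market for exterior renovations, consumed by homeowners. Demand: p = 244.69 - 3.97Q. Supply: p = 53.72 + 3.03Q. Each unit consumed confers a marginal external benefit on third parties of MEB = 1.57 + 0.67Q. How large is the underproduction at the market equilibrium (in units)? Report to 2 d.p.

3.14 units

Market equilibrium (private): 53.72 + 3.03Q = 244.69 - 3.97Q → Q_m = 27.2814.
Social marginal benefit = demand + MEB = 246.26 - 3.30Q.
Set SMB = MC: 246.26 - 3.30Q = 53.72 + 3.03Q → Q* = 30.4171.
Gap = |27.2814 − 30.4171| = 3.1357.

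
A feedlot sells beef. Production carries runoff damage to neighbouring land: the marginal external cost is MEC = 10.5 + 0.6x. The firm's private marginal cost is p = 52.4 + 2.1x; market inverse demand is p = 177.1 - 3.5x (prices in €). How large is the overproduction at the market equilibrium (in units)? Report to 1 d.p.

3.8 units

Market equilibrium (private): 52.4 + 2.1x = 177.1 - 3.5x → x_m = 22.2679.
Social marginal cost = private MC + MEC = 62.9 + 2.7x.
Set SMC = demand: 62.9 + 2.7x = 177.1 - 3.5x → x* = 18.4194.
Gap = |22.2679 − 18.4194| = 3.8485.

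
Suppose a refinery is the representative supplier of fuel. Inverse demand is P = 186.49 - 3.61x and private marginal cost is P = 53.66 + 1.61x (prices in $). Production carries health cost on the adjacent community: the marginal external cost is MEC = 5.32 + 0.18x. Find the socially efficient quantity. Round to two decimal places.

x* = 23.61

Social marginal cost = private MC + MEC = 58.98 + 1.79x.
Set SMC = demand: 58.98 + 1.79x = 186.49 - 3.61x → x* = 23.6130.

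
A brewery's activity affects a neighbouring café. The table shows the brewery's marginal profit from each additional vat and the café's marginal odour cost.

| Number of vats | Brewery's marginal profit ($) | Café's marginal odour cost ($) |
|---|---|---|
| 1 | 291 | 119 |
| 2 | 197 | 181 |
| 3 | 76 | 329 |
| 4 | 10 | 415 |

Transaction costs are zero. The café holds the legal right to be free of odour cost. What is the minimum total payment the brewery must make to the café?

Efficient level: marginal profit ≥ marginal odour cost through level 2, so k* = 2.
With the café holding the right, the brewery must at least compensate total damage at k*: 119 + 181 = 300.

$300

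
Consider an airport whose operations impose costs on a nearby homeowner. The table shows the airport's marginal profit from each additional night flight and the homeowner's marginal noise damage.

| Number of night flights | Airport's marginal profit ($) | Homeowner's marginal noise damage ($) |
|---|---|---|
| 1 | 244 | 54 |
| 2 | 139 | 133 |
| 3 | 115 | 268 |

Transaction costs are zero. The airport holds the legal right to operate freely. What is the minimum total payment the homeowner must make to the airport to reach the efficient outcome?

$115

Left alone the airport would choose level 3 (marginal profit stays positive).
Efficient level: k* = 2 (marginal profit ≥ marginal noise damage through 2).
The homeowner must at least cover the airport's forgone profit from cutting 3→2: 115 = 115.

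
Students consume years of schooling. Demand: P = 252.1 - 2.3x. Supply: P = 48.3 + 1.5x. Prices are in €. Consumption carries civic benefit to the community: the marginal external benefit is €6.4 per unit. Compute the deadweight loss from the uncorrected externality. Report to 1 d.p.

Market equilibrium (private): 48.3 + 1.5x = 252.1 - 2.3x → x_m = 53.6316.
Social marginal benefit = demand + MEB = 258.5 - 2.3x.
Set SMB = MC: 258.5 - 2.3x = 48.3 + 1.5x → x* = 55.3158.
The welfare-loss triangle has base |x_m − x*| and height MEB(x_m) (the vertical gap between SMB and MC is zero at x* and MEB at x_m).
DWL = ½ × 1.6842 × 6.4000 = 5.3894.

DWL = €5.4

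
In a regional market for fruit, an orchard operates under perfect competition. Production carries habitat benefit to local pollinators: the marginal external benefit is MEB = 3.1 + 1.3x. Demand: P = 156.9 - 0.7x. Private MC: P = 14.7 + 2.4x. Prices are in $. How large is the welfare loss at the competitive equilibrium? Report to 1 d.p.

Market equilibrium (private): 14.7 + 2.4x = 156.9 - 0.7x → x_m = 45.8710.
Social marginal cost = private MC − MEB = 11.6 + 1.1x.
Set SMC = demand: 11.6 + 1.1x = 156.9 - 0.7x → x* = 80.7222.
Between x* and x_m the wedge demand − SMC runs linearly from 0 to MEB(x_m), so the loss is a triangle.
DWL = ½ × 34.8512 × 62.7323 = 1093.1480.

DWL = $1093.1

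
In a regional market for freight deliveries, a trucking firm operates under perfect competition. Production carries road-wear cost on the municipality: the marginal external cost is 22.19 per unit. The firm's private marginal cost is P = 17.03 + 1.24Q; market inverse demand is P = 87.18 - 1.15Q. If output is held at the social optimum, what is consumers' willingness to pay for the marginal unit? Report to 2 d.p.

P = 64.10

Social marginal cost = private MC + MEC = 39.22 + 1.24Q.
Set SMC = demand: 39.22 + 1.24Q = 87.18 - 1.15Q → Q* = 20.0669.
Consumer price on the demand curve at Q*: 87.18 − 1.15×20.0669 = 64.1031.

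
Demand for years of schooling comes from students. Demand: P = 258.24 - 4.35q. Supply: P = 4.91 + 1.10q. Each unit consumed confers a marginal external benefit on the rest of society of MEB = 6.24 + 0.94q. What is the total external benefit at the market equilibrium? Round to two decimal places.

Market equilibrium (private): 4.91 + 1.10q = 258.24 - 4.35q → q_m = 46.4826.
Total external benefit = ∫₀^{q_m} (6.24 + 0.94q) dq = 6.24×46.4826 + ½×0.94×46.4826² = 1305.5485.

1305.55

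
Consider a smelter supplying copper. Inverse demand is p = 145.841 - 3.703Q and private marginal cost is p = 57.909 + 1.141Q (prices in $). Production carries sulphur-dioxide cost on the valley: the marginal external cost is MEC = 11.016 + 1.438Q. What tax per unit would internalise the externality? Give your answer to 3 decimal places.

Social marginal cost = private MC + MEC = 68.925 + 2.579Q.
Set SMC = demand: 68.925 + 2.579Q = 145.841 - 3.703Q → Q* = 12.2439.
The Pigouvian tax equals MEC at Q*: 11.016 + 1.438×12.2439 = 28.6227.

tax = $28.623 per unit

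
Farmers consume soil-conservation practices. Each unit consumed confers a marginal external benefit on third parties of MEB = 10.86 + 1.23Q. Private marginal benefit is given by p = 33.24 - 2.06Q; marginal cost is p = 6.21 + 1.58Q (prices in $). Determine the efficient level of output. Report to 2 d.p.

Social marginal benefit = demand + MEB = 44.10 - 0.83Q.
Set SMB = MC: 44.10 - 0.83Q = 6.21 + 1.58Q → Q* = 15.7220.

Q* = 15.72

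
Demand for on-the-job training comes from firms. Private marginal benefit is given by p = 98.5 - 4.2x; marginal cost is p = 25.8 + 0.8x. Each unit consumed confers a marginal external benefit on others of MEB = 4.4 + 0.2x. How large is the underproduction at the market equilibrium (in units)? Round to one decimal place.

1.5 units

Market equilibrium (private): 25.8 + 0.8x = 98.5 - 4.2x → x_m = 14.5400.
Social marginal benefit = demand + MEB = 102.9 - 4.0x.
Set SMB = MC: 102.9 - 4.0x = 25.8 + 0.8x → x* = 16.0625.
Gap = |14.5400 − 16.0625| = 1.5225.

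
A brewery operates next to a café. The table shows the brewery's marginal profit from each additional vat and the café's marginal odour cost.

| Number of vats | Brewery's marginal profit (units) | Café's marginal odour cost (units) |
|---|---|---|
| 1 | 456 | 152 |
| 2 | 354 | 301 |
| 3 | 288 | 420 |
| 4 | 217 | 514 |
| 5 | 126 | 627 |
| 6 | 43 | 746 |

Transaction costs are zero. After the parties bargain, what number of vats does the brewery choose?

2

Bargaining reaches the level where marginal profit last exceeds marginal odour cost.
That holds through level 2 (354 ≥ 301) but not at 3 (288 < 420).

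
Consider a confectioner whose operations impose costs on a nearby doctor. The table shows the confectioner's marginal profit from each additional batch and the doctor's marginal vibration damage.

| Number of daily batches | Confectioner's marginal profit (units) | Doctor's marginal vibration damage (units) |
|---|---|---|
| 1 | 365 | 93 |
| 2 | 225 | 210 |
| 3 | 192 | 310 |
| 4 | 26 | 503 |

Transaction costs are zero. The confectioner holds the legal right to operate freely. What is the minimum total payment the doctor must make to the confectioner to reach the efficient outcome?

Left alone the confectioner would choose level 4 (marginal profit stays positive).
Efficient level: k* = 2 (marginal profit ≥ marginal vibration damage through 2).
The doctor must at least cover the confectioner's forgone profit from cutting 4→2: 192 + 26 = 218.

218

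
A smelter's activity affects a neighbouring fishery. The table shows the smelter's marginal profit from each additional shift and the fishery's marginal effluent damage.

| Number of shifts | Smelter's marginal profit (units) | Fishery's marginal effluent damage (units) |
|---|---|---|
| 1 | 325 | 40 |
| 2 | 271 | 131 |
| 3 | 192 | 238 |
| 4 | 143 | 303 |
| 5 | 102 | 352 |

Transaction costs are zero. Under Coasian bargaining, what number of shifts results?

Bargaining reaches the level where marginal profit last exceeds marginal effluent damage.
That holds through level 2 (271 ≥ 131) but not at 3 (192 < 238).

2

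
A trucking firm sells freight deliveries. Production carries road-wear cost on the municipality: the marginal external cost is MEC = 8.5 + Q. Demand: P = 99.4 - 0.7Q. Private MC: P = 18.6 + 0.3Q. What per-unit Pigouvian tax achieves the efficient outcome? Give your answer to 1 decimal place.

Social marginal cost = private MC + MEC = 27.1 + 1.3Q.
Set SMC = demand: 27.1 + 1.3Q = 99.4 - 0.7Q → Q* = 36.1500.
The Pigouvian tax equals MEC at Q*: 8.5 + 1.0×36.1500 = 44.6500.

tax = 44.7 per unit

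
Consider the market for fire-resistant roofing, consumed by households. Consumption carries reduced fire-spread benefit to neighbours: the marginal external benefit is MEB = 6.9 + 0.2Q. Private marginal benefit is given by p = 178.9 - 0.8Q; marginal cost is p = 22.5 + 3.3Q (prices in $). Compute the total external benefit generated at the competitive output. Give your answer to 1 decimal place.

Market equilibrium (private): 22.5 + 3.3Q = 178.9 - 0.8Q → Q_m = 38.1463.
Total external benefit = ∫₀^{Q_m} (6.9 + 0.2Q) dQ = 6.9×38.1463 + ½×0.2×38.1463² = 408.7235.

$408.7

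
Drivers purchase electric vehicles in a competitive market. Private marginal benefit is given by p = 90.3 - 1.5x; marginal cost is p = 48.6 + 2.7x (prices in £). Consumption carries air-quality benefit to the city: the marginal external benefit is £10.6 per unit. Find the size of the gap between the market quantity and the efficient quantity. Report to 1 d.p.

2.5 units

Market equilibrium (private): 48.6 + 2.7x = 90.3 - 1.5x → x_m = 9.9286.
Social marginal benefit = demand + MEB = 100.9 - 1.5x.
Set SMB = MC: 100.9 - 1.5x = 48.6 + 2.7x → x* = 12.4524.
Gap = |9.9286 − 12.4524| = 2.5238.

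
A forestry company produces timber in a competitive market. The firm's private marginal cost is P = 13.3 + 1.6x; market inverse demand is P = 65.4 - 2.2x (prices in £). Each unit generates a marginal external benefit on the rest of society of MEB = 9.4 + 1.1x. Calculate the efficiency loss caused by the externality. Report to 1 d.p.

Market equilibrium (private): 13.3 + 1.6x = 65.4 - 2.2x → x_m = 13.7105.
Social marginal cost = private MC − MEB = 3.9 + 0.5x.
Set SMC = demand: 3.9 + 0.5x = 65.4 - 2.2x → x* = 22.7778.
Between x* and x_m the wedge demand − SMC runs linearly from 0 to MEB(x_m), so the loss is a triangle.
DWL = ½ × 9.0673 × 24.4816 = 110.9910.

DWL = £111.0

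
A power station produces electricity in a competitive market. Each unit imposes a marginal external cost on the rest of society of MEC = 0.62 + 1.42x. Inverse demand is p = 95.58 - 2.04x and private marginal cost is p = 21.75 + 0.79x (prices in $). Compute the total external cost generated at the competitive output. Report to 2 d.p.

$499.40

Market equilibrium (private): 21.75 + 0.79x = 95.58 - 2.04x → x_m = 26.0883.
Total external cost = ∫₀^{x_m} (0.62 + 1.42x) dx = 0.62×26.0883 + ½×1.42×26.0883² = 499.4003.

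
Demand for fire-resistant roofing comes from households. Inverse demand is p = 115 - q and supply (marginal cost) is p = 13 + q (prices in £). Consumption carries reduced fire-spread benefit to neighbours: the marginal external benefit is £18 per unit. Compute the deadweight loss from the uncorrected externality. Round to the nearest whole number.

Market equilibrium (private): 13 + q = 115 - q → q_m = 51.0000.
Social marginal benefit = demand + MEB = 133 - q.
Set SMB = MC: 133 - q = 13 + q → q* = 60.0000.
Height of the DWL triangle at q_m is SMB(q_m) − MC(q_m) = MEB(q_m) = 18.0000.
DWL = ½ × 9.0000 × 18.0000 = 81.0000.

DWL = £81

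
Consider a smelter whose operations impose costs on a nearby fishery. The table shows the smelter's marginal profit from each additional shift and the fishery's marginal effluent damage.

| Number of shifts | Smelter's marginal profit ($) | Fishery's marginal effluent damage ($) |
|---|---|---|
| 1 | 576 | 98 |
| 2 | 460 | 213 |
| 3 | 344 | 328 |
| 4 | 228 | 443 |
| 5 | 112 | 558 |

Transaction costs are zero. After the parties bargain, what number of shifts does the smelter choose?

3

Bargaining reaches the level where marginal profit last exceeds marginal effluent damage.
That holds through level 3 (344 ≥ 328) but not at 4 (228 < 443).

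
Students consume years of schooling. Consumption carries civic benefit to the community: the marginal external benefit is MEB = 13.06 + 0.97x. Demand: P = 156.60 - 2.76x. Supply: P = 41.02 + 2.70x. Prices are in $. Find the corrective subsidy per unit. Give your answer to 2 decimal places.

Social marginal benefit = demand + MEB = 169.66 - 1.79x.
Set SMB = MC: 169.66 - 1.79x = 41.02 + 2.70x → x* = 28.6503.
The Pigouvian subsidy equals MEB at x*: 13.06 + 0.97×28.6503 = 40.8508.

subsidy = $40.85 per unit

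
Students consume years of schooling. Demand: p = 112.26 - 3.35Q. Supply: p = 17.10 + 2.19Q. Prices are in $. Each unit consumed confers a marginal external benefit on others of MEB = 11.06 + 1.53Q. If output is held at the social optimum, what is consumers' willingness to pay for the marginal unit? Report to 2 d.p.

Social marginal benefit = demand + MEB = 123.32 - 1.82Q.
Set SMB = MC: 123.32 - 1.82Q = 17.10 + 2.19Q → Q* = 26.4888.
Consumer price on the demand curve at Q*: 112.26 − 3.35×26.4888 = 23.5225.

P = $23.52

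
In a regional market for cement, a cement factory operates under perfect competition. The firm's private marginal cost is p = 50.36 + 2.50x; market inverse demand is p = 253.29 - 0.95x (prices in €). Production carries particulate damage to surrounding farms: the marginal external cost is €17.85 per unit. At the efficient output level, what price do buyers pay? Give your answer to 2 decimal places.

Social marginal cost = private MC + MEC = 68.21 + 2.50x.
Set SMC = demand: 68.21 + 2.50x = 253.29 - 0.95x → x* = 53.6464.
Consumer price on the demand curve at x*: 253.29 − 0.95×53.6464 = 202.3259.

P = €202.33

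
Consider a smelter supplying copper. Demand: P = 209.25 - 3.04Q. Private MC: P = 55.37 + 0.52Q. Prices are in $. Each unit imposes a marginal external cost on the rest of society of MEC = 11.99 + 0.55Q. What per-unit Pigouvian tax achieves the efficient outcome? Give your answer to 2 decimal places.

Social marginal cost = private MC + MEC = 67.36 + 1.07Q.
Set SMC = demand: 67.36 + 1.07Q = 209.25 - 3.04Q → Q* = 34.5231.
The Pigouvian tax equals MEC at Q*: 11.99 + 0.55×34.5231 = 30.9777.

tax = $30.98 per unit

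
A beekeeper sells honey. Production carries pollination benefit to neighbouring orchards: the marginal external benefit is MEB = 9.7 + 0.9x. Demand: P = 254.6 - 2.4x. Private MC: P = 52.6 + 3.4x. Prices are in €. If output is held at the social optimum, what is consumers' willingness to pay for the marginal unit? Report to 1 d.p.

Social marginal cost = private MC − MEB = 42.9 + 2.5x.
Set SMC = demand: 42.9 + 2.5x = 254.6 - 2.4x → x* = 43.2041.
Consumer price on the demand curve at x*: 254.6 − 2.4×43.2041 = 150.9102.

P = €150.9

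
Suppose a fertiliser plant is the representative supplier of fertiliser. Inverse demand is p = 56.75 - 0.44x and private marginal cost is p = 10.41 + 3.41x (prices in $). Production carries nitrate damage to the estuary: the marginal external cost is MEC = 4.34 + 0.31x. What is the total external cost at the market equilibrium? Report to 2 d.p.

Market equilibrium (private): 10.41 + 3.41x = 56.75 - 0.44x → x_m = 12.0364.
Total external cost = ∫₀^{x_m} (4.34 + 0.31x) dx = 4.34×12.0364 + ½×0.31×12.0364² = 74.6936.

$74.69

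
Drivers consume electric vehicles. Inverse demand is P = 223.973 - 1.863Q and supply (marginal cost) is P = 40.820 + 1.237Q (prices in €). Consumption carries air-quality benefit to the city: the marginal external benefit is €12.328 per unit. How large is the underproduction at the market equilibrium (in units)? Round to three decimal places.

3.977 units

Market equilibrium (private): 40.820 + 1.237Q = 223.973 - 1.863Q → Q_m = 59.0816.
Social marginal benefit = demand + MEB = 236.301 - 1.863Q.
Set SMB = MC: 236.301 - 1.863Q = 40.820 + 1.237Q → Q* = 63.0584.
Gap = |59.0816 − 63.0584| = 3.9768.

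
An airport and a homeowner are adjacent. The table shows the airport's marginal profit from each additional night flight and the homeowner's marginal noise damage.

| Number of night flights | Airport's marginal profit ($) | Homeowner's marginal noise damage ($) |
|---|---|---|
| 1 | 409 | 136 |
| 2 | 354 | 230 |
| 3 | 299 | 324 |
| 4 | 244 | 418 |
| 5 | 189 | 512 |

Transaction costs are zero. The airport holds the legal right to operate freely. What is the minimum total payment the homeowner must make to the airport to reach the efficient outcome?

Left alone the airport would choose level 5 (marginal profit stays positive).
Efficient level: k* = 2 (marginal profit ≥ marginal noise damage through 2).
The homeowner must at least cover the airport's forgone profit from cutting 5→2: 299 + 244 + 189 = 732.

$732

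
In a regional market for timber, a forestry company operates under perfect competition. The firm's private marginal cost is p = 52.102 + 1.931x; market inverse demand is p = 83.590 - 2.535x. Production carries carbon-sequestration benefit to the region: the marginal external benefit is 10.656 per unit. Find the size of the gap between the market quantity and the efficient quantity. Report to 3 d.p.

Market equilibrium (private): 52.102 + 1.931x = 83.590 - 2.535x → x_m = 7.0506.
Social marginal cost = private MC − MEB = 41.446 + 1.931x.
Set SMC = demand: 41.446 + 1.931x = 83.590 - 2.535x → x* = 9.4366.
Gap = |7.0506 − 9.4366| = 2.3860.

2.386 units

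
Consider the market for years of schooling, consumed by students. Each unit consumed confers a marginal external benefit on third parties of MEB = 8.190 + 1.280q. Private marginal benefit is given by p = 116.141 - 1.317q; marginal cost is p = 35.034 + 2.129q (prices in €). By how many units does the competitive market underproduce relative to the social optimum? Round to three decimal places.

17.690 units

Market equilibrium (private): 35.034 + 2.129q = 116.141 - 1.317q → q_m = 23.5366.
Social marginal benefit = demand + MEB = 124.331 - 0.037q.
Set SMB = MC: 124.331 - 0.037q = 35.034 + 2.129q → q* = 41.2267.
Gap = |23.5366 − 41.2267| = 17.6901.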